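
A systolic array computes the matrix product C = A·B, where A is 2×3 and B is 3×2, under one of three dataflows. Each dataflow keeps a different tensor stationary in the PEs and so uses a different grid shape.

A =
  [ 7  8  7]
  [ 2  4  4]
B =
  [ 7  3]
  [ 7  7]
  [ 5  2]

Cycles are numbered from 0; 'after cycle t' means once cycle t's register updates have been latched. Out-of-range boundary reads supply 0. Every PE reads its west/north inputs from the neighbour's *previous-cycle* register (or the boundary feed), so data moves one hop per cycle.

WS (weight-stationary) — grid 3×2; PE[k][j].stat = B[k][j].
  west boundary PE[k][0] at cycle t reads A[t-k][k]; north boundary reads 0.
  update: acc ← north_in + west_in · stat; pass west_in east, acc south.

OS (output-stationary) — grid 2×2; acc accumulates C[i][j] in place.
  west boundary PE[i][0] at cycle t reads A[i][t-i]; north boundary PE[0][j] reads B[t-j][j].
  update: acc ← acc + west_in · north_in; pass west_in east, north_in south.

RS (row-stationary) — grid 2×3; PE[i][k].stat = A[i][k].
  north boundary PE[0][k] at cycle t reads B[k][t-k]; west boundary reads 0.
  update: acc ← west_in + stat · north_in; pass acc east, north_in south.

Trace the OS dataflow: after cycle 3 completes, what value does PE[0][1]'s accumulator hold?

PE[0][1].acc = 91

OS 2×2: PE[0][1] cycle-by-cycle (with neighbour feeds):
  [0] (0,0) acc=49 (h:7 v:7)
  [0] (0,1) acc=0 (h:0 v:0)
  [1] (0,0) acc=105 (h:8 v:7)
  [1] (0,1) acc=21 (h:7 v:3)
  [2] (0,0) acc=140 (h:7 v:5)
  [2] (0,1) acc=77 (h:8 v:7)
  [3] (0,0) acc=140 (h:0 v:0)
  [3] (0,1) acc=91 (h:7 v:2)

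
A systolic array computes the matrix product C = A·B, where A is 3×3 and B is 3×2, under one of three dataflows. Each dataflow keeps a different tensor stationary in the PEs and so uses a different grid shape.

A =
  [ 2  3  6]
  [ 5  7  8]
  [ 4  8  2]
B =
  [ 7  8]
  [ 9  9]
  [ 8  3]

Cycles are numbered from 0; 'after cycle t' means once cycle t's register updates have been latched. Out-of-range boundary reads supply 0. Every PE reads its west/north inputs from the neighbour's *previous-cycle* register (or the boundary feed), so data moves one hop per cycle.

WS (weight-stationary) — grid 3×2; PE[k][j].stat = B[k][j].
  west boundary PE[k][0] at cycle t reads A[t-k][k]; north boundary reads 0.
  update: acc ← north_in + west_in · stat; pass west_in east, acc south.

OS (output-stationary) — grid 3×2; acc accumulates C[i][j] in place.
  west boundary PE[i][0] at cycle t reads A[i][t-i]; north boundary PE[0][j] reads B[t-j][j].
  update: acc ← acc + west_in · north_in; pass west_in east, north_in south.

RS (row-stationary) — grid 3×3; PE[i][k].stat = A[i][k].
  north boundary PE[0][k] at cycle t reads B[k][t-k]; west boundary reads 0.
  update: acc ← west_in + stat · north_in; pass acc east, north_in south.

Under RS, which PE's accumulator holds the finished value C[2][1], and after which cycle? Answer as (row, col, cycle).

RS — PE[2][2] is where C[2][1] collects:
  0: (2,2).acc=0  regs=<0,0>
  1: (2,2).acc=0  regs=<0,0>
  2: (2,2).acc=0  regs=<0,0>
  3: (2,2).acc=0  regs=<0,0>
  4: (2,2).acc=116  regs=<116,8>
  5: (2,2).acc=110  regs=<110,3>

(row, col, cycle) = (2, 2, 5)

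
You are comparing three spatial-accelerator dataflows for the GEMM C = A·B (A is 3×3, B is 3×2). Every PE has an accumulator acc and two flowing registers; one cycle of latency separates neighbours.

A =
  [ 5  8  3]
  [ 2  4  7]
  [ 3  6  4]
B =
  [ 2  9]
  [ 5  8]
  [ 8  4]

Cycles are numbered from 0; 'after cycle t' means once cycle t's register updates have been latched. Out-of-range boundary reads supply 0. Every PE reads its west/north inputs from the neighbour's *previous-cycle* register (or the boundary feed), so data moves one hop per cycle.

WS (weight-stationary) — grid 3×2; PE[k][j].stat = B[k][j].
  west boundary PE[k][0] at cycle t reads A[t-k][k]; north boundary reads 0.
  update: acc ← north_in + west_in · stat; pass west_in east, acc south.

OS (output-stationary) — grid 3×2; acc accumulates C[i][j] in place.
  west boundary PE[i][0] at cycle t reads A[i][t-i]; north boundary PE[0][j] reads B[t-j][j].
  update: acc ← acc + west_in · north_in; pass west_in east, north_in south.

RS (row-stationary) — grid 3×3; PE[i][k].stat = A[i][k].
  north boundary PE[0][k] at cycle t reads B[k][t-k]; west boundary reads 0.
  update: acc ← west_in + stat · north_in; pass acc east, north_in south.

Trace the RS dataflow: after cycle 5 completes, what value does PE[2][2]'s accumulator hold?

RS on a 3×3 grid — tracing PE[2][2] and its feeders:
  @0  [1,2]  acc 0  |  →0  ↓0
  @0  [2,1]  acc 0  |  →0  ↓0
  @0  [2,2]  acc 0  |  →0  ↓0
  @1  [1,2]  acc 0  |  →0  ↓0
  @1  [2,1]  acc 0  |  →0  ↓0
  @1  [2,2]  acc 0  |  →0  ↓0
  @2  [1,2]  acc 0  |  →0  ↓0
  @2  [2,1]  acc 0  |  →0  ↓0
  @2  [2,2]  acc 0  |  →0  ↓0
  @3  [1,2]  acc 80  |  →80  ↓8
  @3  [2,1]  acc 36  |  →36  ↓5
  @3  [2,2]  acc 0  |  →0  ↓0
  @4  [1,2]  acc 78  |  →78  ↓4
  @4  [2,1]  acc 75  |  →75  ↓8
  @4  [2,2]  acc 68  |  →68  ↓8
  @5  [1,2]  acc 0  |  →0  ↓0
  @5  [2,1]  acc 0  |  →0  ↓0
  @5  [2,2]  acc 91  |  →91  ↓4

PE[2][2].acc = 91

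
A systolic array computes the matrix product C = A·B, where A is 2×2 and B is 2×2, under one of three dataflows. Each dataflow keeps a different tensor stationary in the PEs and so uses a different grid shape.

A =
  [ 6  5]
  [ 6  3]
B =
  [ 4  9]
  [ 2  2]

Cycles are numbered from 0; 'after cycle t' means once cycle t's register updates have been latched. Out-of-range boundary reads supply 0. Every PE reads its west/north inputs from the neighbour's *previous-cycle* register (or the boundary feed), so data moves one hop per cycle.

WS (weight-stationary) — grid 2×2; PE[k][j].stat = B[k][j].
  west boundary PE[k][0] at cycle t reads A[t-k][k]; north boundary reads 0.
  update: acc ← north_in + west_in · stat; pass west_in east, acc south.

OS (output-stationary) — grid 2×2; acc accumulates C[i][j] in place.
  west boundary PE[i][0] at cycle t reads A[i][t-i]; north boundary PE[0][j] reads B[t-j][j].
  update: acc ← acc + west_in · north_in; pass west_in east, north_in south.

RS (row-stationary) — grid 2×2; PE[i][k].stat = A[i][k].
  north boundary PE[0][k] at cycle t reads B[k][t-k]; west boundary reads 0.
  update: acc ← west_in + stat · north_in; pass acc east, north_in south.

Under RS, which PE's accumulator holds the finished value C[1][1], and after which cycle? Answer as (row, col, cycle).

(row, col, cycle) = (1, 1, 3)

RS — PE[1][1] is where C[1][1] collects:
  step 0 · PE1,1: acc=0; fwd→0 fwd↓0
  step 1 · PE1,1: acc=0; fwd→0 fwd↓0
  step 2 · PE1,1: acc=30; fwd→30 fwd↓2
  step 3 · PE1,1: acc=60; fwd→60 fwd↓2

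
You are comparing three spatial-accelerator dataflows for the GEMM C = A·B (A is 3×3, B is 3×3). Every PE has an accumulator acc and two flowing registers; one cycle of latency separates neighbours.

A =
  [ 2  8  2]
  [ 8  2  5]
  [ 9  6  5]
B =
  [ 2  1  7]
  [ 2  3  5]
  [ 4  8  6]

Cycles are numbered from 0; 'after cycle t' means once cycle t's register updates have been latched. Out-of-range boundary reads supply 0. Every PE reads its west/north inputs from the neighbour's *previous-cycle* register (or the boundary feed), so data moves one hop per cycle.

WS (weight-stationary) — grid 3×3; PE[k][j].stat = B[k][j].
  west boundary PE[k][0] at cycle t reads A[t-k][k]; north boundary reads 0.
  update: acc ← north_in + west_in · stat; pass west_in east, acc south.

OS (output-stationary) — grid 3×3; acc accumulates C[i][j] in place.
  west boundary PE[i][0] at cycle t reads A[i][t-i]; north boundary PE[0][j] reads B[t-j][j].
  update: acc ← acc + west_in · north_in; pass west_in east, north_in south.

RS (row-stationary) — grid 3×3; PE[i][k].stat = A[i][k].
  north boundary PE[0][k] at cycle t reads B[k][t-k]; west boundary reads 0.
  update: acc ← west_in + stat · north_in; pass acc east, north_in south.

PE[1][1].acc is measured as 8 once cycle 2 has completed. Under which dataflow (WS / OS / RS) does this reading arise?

dataflow = OS

— WS: 3×3; PE[1][1] trace:
  [0] (1,1) acc=0 (h:0 v:0)
  [1] (1,1) acc=0 (h:0 v:0)
  [2] (1,1) acc=26 (h:8 v:26)
— OS: 3×3; PE[1][1] trace:
  [0] (1,1) acc=0 (h:0 v:0)
  [1] (1,1) acc=0 (h:0 v:0)
  [2] (1,1) acc=8 (h:8 v:1)
— RS: 3×3; PE[1][1] trace:
  [0] (1,1) acc=0 (h:0 v:0)
  [1] (1,1) acc=0 (h:0 v:0)
  [2] (1,1) acc=20 (h:20 v:2)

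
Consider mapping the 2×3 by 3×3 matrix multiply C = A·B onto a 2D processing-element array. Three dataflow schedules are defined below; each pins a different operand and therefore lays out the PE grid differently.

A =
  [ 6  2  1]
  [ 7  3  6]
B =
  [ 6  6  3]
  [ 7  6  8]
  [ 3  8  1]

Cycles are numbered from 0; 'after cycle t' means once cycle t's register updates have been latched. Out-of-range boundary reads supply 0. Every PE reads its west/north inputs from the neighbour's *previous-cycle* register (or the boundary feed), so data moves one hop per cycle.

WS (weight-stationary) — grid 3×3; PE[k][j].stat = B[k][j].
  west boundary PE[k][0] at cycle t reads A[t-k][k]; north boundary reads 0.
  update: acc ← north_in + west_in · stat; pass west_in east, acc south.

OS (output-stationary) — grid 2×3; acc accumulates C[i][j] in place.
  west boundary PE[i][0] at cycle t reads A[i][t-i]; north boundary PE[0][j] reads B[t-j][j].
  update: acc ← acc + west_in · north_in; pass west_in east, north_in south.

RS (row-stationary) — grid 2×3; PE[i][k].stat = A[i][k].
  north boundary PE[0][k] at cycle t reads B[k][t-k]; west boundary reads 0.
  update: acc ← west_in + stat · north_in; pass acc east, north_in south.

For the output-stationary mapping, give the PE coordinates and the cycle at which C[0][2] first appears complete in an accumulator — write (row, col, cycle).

(row, col, cycle) = (0, 2, 4)

Under OS, C[0][2] lands at PE[0][2]:
  after 0 — PE[0][2] acc=0, pass-E 0, pass-S 0
  after 1 — PE[0][2] acc=0, pass-E 0, pass-S 0
  after 2 — PE[0][2] acc=18, pass-E 6, pass-S 3
  after 3 — PE[0][2] acc=34, pass-E 2, pass-S 8
  after 4 — PE[0][2] acc=35, pass-E 1, pass-S 1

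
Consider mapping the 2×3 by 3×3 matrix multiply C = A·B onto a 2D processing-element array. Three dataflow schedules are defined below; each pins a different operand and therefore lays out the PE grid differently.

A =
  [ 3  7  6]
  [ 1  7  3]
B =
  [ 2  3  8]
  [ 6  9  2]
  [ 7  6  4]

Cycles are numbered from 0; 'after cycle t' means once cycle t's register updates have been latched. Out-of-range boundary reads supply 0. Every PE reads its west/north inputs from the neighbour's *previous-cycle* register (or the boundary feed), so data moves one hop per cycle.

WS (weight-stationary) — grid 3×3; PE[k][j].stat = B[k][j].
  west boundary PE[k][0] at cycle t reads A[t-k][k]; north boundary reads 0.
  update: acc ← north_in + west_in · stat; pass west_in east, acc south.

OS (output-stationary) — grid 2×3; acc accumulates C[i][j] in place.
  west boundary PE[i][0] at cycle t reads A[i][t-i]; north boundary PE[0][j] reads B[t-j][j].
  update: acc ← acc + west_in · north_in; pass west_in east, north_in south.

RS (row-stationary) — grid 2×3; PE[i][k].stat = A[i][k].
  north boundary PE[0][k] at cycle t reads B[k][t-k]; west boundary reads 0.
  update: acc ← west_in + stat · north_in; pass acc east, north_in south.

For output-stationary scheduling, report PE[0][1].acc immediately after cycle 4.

PE[0][1].acc = 108

Tracing OS — 2×3 array, target PE[0][1]:
  [0] (0,0) acc=6 (h:3 v:2)
  [0] (0,1) acc=0 (h:0 v:0)
  [1] (0,0) acc=48 (h:7 v:6)
  [1] (0,1) acc=9 (h:3 v:3)
  [2] (0,0) acc=90 (h:6 v:7)
  [2] (0,1) acc=72 (h:7 v:9)
  [3] (0,0) acc=90 (h:0 v:0)
  [3] (0,1) acc=108 (h:6 v:6)
  [4] (0,0) acc=90 (h:0 v:0)
  [4] (0,1) acc=108 (h:0 v:0)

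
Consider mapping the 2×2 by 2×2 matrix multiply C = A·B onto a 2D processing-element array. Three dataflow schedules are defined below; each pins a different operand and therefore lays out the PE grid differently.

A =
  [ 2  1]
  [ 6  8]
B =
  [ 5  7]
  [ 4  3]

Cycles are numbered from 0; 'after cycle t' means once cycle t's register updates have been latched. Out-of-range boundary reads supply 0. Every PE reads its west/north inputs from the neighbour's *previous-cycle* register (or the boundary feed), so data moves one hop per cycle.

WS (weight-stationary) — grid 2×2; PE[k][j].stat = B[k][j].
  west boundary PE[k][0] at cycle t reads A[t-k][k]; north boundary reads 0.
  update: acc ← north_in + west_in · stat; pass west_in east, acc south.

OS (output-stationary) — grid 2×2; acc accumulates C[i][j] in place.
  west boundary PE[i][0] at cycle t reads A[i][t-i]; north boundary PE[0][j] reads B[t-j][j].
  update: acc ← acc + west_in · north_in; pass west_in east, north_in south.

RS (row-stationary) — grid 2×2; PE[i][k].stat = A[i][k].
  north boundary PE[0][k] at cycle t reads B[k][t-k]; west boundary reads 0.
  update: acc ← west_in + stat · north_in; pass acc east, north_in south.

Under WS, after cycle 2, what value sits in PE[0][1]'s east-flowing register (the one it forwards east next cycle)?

register = 6

WS on a 2×2 grid — tracing PE[0][1] and its feeders:
  step 0 · PE0,0: acc=10; fwd→2 fwd↓10
  step 0 · PE0,1: acc=0; fwd→0 fwd↓0
  step 1 · PE0,0: acc=30; fwd→6 fwd↓30
  step 1 · PE0,1: acc=14; fwd→2 fwd↓14
  step 2 · PE0,0: acc=0; fwd→0 fwd↓0
  step 2 · PE0,1: acc=42; fwd→6 fwd↓42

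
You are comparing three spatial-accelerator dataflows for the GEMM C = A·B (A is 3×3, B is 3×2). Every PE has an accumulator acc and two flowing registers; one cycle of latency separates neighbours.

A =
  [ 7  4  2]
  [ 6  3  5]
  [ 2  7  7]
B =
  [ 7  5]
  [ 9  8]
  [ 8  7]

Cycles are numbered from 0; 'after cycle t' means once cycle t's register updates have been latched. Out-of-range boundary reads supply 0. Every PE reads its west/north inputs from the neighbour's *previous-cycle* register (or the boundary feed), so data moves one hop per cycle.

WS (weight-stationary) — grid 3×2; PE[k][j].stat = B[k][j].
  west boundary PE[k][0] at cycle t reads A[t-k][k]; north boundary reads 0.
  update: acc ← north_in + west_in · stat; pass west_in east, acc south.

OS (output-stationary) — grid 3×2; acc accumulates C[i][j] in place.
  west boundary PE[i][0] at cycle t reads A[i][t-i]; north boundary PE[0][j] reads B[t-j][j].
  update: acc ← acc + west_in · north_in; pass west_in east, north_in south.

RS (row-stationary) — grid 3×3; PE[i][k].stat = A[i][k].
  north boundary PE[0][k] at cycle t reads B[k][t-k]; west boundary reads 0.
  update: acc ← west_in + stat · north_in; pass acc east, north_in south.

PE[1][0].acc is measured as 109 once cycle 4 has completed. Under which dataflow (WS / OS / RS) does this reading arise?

WS [3×2] PE[1][0] across cycles:
  0: (1,0).acc=0  regs=<0,0>
  1: (1,0).acc=85  regs=<4,85>
  2: (1,0).acc=69  regs=<3,69>
  3: (1,0).acc=77  regs=<7,77>
  4: (1,0).acc=0  regs=<0,0>
OS [3×2] PE[1][0] across cycles:
  0: (1,0).acc=0  regs=<0,0>
  1: (1,0).acc=42  regs=<6,7>
  2: (1,0).acc=69  regs=<3,9>
  3: (1,0).acc=109  regs=<5,8>
  4: (1,0).acc=109  regs=<0,0>
RS [3×3] PE[1][0] across cycles:
  0: (1,0).acc=0  regs=<0,0>
  1: (1,0).acc=42  regs=<42,7>
  2: (1,0).acc=30  regs=<30,5>
  3: (1,0).acc=0  regs=<0,0>
  4: (1,0).acc=0  regs=<0,0>

dataflow = OS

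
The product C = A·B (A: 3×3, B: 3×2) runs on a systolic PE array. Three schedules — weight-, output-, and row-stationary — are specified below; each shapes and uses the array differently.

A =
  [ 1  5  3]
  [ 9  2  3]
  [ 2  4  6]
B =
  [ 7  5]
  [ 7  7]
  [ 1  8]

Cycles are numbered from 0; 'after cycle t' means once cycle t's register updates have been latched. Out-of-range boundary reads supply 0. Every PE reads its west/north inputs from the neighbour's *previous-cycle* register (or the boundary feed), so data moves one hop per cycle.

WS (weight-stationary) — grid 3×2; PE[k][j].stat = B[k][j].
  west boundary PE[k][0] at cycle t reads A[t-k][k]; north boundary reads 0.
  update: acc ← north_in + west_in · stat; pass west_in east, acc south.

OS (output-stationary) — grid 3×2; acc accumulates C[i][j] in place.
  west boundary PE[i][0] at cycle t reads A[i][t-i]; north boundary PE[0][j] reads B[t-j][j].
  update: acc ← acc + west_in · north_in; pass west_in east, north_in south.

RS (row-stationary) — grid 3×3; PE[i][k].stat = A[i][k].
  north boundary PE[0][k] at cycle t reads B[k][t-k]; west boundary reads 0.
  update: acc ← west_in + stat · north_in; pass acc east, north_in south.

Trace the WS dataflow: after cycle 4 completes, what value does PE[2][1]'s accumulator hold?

PE[2][1].acc = 83

Tracing WS — 3×2 array, target PE[2][1]:
  step 0 · PE1,1: acc=0; fwd→0 fwd↓0
  step 0 · PE2,0: acc=0; fwd→0 fwd↓0
  step 0 · PE2,1: acc=0; fwd→0 fwd↓0
  step 1 · PE1,1: acc=0; fwd→0 fwd↓0
  step 1 · PE2,0: acc=0; fwd→0 fwd↓0
  step 1 · PE2,1: acc=0; fwd→0 fwd↓0
  step 2 · PE1,1: acc=40; fwd→5 fwd↓40
  step 2 · PE2,0: acc=45; fwd→3 fwd↓45
  step 2 · PE2,1: acc=0; fwd→0 fwd↓0
  step 3 · PE1,1: acc=59; fwd→2 fwd↓59
  step 3 · PE2,0: acc=80; fwd→3 fwd↓80
  step 3 · PE2,1: acc=64; fwd→3 fwd↓64
  step 4 · PE1,1: acc=38; fwd→4 fwd↓38
  step 4 · PE2,0: acc=48; fwd→6 fwd↓48
  step 4 · PE2,1: acc=83; fwd→3 fwd↓83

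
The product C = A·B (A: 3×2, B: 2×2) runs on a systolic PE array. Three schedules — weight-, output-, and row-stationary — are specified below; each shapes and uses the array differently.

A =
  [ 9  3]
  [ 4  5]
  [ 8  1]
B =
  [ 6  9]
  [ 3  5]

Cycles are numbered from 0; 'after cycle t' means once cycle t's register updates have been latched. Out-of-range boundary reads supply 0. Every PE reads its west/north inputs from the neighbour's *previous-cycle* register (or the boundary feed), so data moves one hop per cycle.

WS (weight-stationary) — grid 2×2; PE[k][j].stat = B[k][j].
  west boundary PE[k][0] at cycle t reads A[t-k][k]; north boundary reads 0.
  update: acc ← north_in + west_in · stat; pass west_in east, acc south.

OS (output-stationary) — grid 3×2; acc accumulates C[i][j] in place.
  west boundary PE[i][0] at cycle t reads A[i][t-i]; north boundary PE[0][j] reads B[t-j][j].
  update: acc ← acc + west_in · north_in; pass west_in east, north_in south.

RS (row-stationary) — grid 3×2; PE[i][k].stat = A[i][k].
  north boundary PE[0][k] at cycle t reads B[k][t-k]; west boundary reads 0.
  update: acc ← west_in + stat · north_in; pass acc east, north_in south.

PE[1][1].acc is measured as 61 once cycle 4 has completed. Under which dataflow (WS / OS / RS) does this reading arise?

dataflow = OS

— WS: 2×2; PE[1][1] trace:
  0: (1,1).acc=0  regs=<0,0>
  1: (1,1).acc=0  regs=<0,0>
  2: (1,1).acc=96  regs=<3,96>
  3: (1,1).acc=61  regs=<5,61>
  4: (1,1).acc=77  regs=<1,77>
— OS: 3×2; PE[1][1] trace:
  0: (1,1).acc=0  regs=<0,0>
  1: (1,1).acc=0  regs=<0,0>
  2: (1,1).acc=36  regs=<4,9>
  3: (1,1).acc=61  regs=<5,5>
  4: (1,1).acc=61  regs=<0,0>
— RS: 3×2; PE[1][1] trace:
  0: (1,1).acc=0  regs=<0,0>
  1: (1,1).acc=0  regs=<0,0>
  2: (1,1).acc=39  regs=<39,3>
  3: (1,1).acc=61  regs=<61,5>
  4: (1,1).acc=0  regs=<0,0>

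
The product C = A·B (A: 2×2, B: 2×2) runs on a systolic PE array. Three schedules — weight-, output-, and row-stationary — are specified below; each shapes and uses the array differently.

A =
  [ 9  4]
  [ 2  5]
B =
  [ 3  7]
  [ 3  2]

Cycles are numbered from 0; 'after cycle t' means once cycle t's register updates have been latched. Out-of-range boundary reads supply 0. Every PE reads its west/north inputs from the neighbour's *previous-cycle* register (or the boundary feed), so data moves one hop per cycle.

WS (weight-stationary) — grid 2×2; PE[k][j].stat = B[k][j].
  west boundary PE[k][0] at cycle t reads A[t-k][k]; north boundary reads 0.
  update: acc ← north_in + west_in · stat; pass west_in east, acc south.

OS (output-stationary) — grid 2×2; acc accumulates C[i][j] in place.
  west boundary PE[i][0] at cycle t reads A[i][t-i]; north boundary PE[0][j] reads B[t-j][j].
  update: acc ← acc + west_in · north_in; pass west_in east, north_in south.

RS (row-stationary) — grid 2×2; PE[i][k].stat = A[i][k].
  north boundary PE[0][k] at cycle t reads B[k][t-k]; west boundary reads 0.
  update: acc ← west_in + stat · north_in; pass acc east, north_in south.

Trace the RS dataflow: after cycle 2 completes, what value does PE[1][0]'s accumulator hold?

RS on a 2×2 grid — tracing PE[1][0] and its feeders:
  [0] (0,0) acc=27 (h:27 v:3)
  [0] (1,0) acc=0 (h:0 v:0)
  [1] (0,0) acc=63 (h:63 v:7)
  [1] (1,0) acc=6 (h:6 v:3)
  [2] (0,0) acc=0 (h:0 v:0)
  [2] (1,0) acc=14 (h:14 v:7)

PE[1][0].acc = 14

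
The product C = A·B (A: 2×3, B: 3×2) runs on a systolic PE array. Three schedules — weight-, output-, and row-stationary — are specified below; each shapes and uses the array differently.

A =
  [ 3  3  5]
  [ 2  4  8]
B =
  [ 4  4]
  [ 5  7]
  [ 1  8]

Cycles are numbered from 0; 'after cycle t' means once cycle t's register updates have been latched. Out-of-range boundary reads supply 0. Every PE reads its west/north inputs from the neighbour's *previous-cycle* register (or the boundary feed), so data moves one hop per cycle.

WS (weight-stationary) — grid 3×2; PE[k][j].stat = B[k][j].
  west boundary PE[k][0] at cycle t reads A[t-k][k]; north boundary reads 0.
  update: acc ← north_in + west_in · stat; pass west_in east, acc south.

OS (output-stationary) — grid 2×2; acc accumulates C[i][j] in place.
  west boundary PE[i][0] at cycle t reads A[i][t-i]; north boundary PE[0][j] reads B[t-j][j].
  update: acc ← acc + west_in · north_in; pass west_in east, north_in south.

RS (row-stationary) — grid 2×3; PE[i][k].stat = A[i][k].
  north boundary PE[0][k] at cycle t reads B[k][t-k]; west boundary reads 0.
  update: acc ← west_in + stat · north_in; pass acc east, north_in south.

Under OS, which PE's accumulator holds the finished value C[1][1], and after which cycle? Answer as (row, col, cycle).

(row, col, cycle) = (1, 1, 4)

OS: C[1][1] accumulates in PE[1][1]:
  0: (1,1).acc=0  regs=<0,0>
  1: (1,1).acc=0  regs=<0,0>
  2: (1,1).acc=8  regs=<2,4>
  3: (1,1).acc=36  regs=<4,7>
  4: (1,1).acc=100  regs=<8,8>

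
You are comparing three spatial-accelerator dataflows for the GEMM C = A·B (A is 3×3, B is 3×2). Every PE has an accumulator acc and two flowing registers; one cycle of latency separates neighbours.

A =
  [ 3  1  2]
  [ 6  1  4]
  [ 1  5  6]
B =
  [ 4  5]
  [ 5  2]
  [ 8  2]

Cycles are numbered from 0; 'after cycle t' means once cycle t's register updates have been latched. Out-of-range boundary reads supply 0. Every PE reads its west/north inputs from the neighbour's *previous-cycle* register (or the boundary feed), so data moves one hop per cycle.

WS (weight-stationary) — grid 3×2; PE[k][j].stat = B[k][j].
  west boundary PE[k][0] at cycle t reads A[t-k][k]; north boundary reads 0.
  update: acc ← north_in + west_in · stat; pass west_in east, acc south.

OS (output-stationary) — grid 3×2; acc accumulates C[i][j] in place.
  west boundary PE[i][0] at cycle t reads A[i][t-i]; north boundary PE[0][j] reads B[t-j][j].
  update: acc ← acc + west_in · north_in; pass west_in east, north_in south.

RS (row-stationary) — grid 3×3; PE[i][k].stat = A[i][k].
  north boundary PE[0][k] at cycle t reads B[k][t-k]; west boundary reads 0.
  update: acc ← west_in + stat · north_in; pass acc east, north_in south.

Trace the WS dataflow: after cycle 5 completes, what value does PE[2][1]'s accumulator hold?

WS (3×2). Following PE[2][1] plus its west/north inputs:
  cycle 0: PE[1][1] → acc 0, east 0, south 0
  cycle 0: PE[2][0] → acc 0, east 0, south 0
  cycle 0: PE[2][1] → acc 0, east 0, south 0
  cycle 1: PE[1][1] → acc 0, east 0, south 0
  cycle 1: PE[2][0] → acc 0, east 0, south 0
  cycle 1: PE[2][1] → acc 0, east 0, south 0
  cycle 2: PE[1][1] → acc 17, east 1, south 17
  cycle 2: PE[2][0] → acc 33, east 2, south 33
  cycle 2: PE[2][1] → acc 0, east 0, south 0
  cycle 3: PE[1][1] → acc 32, east 1, south 32
  cycle 3: PE[2][0] → acc 61, east 4, south 61
  cycle 3: PE[2][1] → acc 21, east 2, south 21
  cycle 4: PE[1][1] → acc 15, east 5, south 15
  cycle 4: PE[2][0] → acc 77, east 6, south 77
  cycle 4: PE[2][1] → acc 40, east 4, south 40
  cycle 5: PE[1][1] → acc 0, east 0, south 0
  cycle 5: PE[2][0] → acc 0, east 0, south 0
  cycle 5: PE[2][1] → acc 27, east 6, south 27

PE[2][1].acc = 27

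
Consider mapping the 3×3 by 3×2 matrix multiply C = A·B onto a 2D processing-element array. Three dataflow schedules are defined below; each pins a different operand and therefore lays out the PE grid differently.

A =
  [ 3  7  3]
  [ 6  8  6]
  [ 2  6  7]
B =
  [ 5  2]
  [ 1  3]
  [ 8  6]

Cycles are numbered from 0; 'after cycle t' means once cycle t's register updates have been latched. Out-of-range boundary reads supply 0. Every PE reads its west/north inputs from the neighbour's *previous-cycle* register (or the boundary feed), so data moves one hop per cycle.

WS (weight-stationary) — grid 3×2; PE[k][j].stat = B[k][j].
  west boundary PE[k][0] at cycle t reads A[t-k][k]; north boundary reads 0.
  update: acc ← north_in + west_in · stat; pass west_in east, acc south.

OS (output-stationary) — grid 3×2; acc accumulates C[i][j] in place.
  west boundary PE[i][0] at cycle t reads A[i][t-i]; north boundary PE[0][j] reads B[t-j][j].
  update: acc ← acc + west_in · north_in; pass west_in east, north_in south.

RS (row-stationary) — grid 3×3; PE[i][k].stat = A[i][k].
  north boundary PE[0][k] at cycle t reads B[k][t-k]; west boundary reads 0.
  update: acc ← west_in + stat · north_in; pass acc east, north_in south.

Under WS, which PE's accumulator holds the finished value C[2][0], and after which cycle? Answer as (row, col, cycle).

(row, col, cycle) = (2, 0, 4)

WS: C[2][0] accumulates in PE[2][0]:
  t=0 PE[2][0]: acc=0 h=0 v=0
  t=1 PE[2][0]: acc=0 h=0 v=0
  t=2 PE[2][0]: acc=46 h=3 v=46
  t=3 PE[2][0]: acc=86 h=6 v=86
  t=4 PE[2][0]: acc=72 h=7 v=72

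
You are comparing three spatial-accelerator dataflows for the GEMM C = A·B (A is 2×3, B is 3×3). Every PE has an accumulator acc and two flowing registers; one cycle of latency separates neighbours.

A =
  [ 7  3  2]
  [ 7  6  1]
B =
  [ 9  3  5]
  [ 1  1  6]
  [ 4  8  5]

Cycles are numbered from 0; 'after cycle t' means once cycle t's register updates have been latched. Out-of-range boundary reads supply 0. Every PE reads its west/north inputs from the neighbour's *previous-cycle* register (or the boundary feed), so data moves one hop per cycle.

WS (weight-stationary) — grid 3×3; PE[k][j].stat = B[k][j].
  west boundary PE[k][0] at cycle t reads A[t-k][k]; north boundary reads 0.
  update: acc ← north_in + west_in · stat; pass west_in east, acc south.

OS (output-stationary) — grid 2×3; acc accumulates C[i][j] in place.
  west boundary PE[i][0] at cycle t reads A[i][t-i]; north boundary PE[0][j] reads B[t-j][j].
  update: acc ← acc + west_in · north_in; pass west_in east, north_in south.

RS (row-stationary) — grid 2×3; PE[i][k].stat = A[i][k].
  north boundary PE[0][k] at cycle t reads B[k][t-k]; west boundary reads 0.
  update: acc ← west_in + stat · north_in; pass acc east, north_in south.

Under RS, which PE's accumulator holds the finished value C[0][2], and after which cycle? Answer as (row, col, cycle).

(row, col, cycle) = (0, 2, 4)

RS — PE[0][2] is where C[0][2] collects:
  t=0 PE[0][2]: acc=0 h=0 v=0
  t=1 PE[0][2]: acc=0 h=0 v=0
  t=2 PE[0][2]: acc=74 h=74 v=4
  t=3 PE[0][2]: acc=40 h=40 v=8
  t=4 PE[0][2]: acc=63 h=63 v=5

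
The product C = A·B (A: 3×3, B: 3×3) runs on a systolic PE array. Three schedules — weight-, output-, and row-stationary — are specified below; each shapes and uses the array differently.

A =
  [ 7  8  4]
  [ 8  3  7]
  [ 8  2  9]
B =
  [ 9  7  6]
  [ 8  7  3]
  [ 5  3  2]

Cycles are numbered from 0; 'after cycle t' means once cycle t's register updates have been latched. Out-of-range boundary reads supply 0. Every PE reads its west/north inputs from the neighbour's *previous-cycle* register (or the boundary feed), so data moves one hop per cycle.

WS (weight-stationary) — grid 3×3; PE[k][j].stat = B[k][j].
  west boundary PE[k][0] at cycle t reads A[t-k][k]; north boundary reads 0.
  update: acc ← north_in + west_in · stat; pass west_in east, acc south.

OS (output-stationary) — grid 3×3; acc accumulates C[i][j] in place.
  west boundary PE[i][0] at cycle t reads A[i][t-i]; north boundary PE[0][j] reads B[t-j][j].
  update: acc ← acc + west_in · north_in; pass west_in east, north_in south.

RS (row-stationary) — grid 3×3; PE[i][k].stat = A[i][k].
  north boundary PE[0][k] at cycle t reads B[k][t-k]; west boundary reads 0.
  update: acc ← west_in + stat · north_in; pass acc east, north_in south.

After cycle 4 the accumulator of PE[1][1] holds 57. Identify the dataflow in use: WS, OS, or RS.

— WS: 3×3; PE[1][1] trace:
  c0 r1c1: 0 / 0 / 0
  c1 r1c1: 0 / 0 / 0
  c2 r1c1: 105 / 8 / 105
  c3 r1c1: 77 / 3 / 77
  c4 r1c1: 70 / 2 / 70
— OS: 3×3; PE[1][1] trace:
  c0 r1c1: 0 / 0 / 0
  c1 r1c1: 0 / 0 / 0
  c2 r1c1: 56 / 8 / 7
  c3 r1c1: 77 / 3 / 7
  c4 r1c1: 98 / 7 / 3
— RS: 3×3; PE[1][1] trace:
  c0 r1c1: 0 / 0 / 0
  c1 r1c1: 0 / 0 / 0
  c2 r1c1: 96 / 96 / 8
  c3 r1c1: 77 / 77 / 7
  c4 r1c1: 57 / 57 / 3

dataflow = RS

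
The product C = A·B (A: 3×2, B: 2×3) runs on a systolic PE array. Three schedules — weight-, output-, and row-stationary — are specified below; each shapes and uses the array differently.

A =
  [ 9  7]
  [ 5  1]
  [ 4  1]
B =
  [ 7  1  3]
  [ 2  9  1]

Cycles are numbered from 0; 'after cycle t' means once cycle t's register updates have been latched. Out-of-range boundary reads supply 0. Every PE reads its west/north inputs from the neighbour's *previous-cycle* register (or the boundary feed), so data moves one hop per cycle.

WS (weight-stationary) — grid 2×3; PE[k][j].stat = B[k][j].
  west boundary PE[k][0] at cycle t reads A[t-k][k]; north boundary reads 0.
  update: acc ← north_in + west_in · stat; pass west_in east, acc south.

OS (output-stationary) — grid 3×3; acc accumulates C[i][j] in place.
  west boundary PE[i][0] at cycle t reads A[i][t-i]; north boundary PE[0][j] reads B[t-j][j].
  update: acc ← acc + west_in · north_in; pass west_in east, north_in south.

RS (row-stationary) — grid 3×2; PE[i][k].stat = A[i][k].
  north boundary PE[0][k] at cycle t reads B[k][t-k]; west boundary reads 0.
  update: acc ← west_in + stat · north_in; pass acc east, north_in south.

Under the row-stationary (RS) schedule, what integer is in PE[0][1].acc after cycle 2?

PE[0][1].acc = 72

RS (3×2). Following PE[0][1] plus its west/north inputs:
  0: (0,0).acc=63  regs=<63,7>
  0: (0,1).acc=0  regs=<0,0>
  1: (0,0).acc=9  regs=<9,1>
  1: (0,1).acc=77  regs=<77,2>
  2: (0,0).acc=27  regs=<27,3>
  2: (0,1).acc=72  regs=<72,9>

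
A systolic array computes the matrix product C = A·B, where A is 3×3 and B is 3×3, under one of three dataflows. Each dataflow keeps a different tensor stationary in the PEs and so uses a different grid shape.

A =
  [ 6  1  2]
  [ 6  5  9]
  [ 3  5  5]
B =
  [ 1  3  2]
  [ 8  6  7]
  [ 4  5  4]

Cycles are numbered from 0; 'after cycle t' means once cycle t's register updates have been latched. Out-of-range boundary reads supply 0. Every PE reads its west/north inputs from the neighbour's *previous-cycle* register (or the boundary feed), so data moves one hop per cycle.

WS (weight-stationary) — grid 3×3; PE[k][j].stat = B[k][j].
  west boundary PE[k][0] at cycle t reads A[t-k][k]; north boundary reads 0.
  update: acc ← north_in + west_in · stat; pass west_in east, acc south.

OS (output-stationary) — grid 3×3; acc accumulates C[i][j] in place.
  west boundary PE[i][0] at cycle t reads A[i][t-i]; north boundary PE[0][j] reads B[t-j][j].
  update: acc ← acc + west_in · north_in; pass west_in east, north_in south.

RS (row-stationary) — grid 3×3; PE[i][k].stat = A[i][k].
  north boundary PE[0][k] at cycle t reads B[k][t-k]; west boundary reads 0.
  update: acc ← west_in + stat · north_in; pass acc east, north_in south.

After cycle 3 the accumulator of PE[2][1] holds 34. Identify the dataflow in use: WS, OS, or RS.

WS (3×3 grid), PE[2][1]:
  t=0 PE[2][1]: acc=0 h=0 v=0
  t=1 PE[2][1]: acc=0 h=0 v=0
  t=2 PE[2][1]: acc=0 h=0 v=0
  t=3 PE[2][1]: acc=34 h=2 v=34
OS (3×3 grid), PE[2][1]:
  t=0 PE[2][1]: acc=0 h=0 v=0
  t=1 PE[2][1]: acc=0 h=0 v=0
  t=2 PE[2][1]: acc=0 h=0 v=0
  t=3 PE[2][1]: acc=9 h=3 v=3
RS (3×3 grid), PE[2][1]:
  t=0 PE[2][1]: acc=0 h=0 v=0
  t=1 PE[2][1]: acc=0 h=0 v=0
  t=2 PE[2][1]: acc=0 h=0 v=0
  t=3 PE[2][1]: acc=43 h=43 v=8

dataflow = WS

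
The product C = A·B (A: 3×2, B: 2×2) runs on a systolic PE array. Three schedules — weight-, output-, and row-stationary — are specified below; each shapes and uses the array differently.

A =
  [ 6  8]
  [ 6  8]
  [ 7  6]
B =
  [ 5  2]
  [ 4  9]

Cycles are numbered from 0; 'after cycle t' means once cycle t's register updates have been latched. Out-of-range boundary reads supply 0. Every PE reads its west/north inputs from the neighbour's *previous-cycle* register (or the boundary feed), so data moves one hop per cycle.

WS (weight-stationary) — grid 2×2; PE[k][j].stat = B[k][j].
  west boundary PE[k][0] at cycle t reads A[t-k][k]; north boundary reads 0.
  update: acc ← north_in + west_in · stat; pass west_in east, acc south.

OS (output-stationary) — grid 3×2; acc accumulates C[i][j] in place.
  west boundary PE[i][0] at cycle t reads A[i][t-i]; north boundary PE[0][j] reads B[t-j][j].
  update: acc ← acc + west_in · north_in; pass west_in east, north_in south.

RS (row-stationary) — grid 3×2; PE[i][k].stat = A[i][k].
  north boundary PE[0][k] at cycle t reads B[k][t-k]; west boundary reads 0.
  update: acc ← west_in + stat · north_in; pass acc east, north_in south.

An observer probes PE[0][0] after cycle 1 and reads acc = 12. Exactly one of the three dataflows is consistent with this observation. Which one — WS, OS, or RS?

— WS: 2×2; PE[0][0] trace:
  step 0 · PE0,0: acc=30; fwd→6 fwd↓30
  step 1 · PE0,0: acc=30; fwd→6 fwd↓30
— OS: 3×2; PE[0][0] trace:
  step 0 · PE0,0: acc=30; fwd→6 fwd↓5
  step 1 · PE0,0: acc=62; fwd→8 fwd↓4
— RS: 3×2; PE[0][0] trace:
  step 0 · PE0,0: acc=30; fwd→30 fwd↓5
  step 1 · PE0,0: acc=12; fwd→12 fwd↓2

dataflow = RS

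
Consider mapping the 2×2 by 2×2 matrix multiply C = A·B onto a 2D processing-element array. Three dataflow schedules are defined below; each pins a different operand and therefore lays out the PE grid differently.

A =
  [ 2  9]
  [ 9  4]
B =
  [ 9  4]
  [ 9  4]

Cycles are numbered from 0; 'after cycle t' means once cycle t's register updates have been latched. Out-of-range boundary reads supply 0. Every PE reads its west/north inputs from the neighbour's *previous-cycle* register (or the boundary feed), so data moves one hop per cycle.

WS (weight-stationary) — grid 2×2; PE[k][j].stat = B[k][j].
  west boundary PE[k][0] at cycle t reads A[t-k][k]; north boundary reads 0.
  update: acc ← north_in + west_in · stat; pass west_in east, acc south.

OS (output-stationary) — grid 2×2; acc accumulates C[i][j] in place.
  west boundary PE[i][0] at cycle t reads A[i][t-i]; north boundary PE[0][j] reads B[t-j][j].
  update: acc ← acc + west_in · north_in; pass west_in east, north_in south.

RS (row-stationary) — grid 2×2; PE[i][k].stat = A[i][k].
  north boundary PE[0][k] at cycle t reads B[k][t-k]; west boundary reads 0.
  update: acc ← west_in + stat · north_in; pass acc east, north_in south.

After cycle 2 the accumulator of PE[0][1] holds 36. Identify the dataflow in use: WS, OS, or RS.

dataflow = WS

WS [2×2] PE[0][1] across cycles:
  t=0 PE[0][1]: acc=0 h=0 v=0
  t=1 PE[0][1]: acc=8 h=2 v=8
  t=2 PE[0][1]: acc=36 h=9 v=36
OS [2×2] PE[0][1] across cycles:
  t=0 PE[0][1]: acc=0 h=0 v=0
  t=1 PE[0][1]: acc=8 h=2 v=4
  t=2 PE[0][1]: acc=44 h=9 v=4
RS [2×2] PE[0][1] across cycles:
  t=0 PE[0][1]: acc=0 h=0 v=0
  t=1 PE[0][1]: acc=99 h=99 v=9
  t=2 PE[0][1]: acc=44 h=44 v=4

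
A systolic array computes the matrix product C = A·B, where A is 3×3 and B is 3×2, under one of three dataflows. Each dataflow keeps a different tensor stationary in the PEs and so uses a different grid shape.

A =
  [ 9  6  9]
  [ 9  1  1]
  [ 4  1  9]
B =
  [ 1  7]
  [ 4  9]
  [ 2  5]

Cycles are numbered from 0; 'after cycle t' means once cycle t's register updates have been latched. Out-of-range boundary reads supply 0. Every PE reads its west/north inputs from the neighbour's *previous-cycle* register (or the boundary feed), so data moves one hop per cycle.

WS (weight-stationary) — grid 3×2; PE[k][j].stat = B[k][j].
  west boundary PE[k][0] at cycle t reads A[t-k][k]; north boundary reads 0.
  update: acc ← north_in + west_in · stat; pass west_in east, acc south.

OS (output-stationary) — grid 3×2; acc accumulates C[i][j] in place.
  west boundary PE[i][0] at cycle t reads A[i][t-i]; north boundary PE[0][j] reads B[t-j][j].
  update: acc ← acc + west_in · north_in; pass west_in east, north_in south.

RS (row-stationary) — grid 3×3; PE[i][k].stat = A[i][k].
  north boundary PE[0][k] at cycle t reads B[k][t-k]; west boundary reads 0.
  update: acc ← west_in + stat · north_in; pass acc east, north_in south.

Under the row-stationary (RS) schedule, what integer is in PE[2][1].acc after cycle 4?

RS on a 3×3 grid — tracing PE[2][1] and its feeders:
  step 0 · PE1,1: acc=0; fwd→0 fwd↓0
  step 0 · PE2,0: acc=0; fwd→0 fwd↓0
  step 0 · PE2,1: acc=0; fwd→0 fwd↓0
  step 1 · PE1,1: acc=0; fwd→0 fwd↓0
  step 1 · PE2,0: acc=0; fwd→0 fwd↓0
  step 1 · PE2,1: acc=0; fwd→0 fwd↓0
  step 2 · PE1,1: acc=13; fwd→13 fwd↓4
  step 2 · PE2,0: acc=4; fwd→4 fwd↓1
  step 2 · PE2,1: acc=0; fwd→0 fwd↓0
  step 3 · PE1,1: acc=72; fwd→72 fwd↓9
  step 3 · PE2,0: acc=28; fwd→28 fwd↓7
  step 3 · PE2,1: acc=8; fwd→8 fwd↓4
  step 4 · PE1,1: acc=0; fwd→0 fwd↓0
  step 4 · PE2,0: acc=0; fwd→0 fwd↓0
  step 4 · PE2,1: acc=37; fwd→37 fwd↓9

PE[2][1].acc = 37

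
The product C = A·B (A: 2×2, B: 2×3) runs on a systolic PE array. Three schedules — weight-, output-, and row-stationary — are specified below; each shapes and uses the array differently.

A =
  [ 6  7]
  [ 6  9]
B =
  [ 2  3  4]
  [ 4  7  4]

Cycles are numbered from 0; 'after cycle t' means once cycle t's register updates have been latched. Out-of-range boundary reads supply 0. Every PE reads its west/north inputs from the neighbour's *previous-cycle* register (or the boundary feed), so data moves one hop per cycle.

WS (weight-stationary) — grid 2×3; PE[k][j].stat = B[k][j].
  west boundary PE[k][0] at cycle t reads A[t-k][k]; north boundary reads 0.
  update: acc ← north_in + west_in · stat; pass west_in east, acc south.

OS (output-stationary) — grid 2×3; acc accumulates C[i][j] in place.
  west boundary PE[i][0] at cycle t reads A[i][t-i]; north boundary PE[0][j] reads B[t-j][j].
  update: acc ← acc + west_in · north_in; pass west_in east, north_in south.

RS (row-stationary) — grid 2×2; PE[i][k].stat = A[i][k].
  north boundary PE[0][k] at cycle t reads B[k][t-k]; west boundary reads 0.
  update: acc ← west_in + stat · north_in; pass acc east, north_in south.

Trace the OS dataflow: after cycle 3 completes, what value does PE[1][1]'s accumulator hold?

PE[1][1].acc = 81

Tracing OS — 2×3 array, target PE[1][1]:
  @0  [0,1]  acc 0  |  →0  ↓0
  @0  [1,0]  acc 0  |  →0  ↓0
  @0  [1,1]  acc 0  |  →0  ↓0
  @1  [0,1]  acc 18  |  →6  ↓3
  @1  [1,0]  acc 12  |  →6  ↓2
  @1  [1,1]  acc 0  |  →0  ↓0
  @2  [0,1]  acc 67  |  →7  ↓7
  @2  [1,0]  acc 48  |  →9  ↓4
  @2  [1,1]  acc 18  |  →6  ↓3
  @3  [0,1]  acc 67  |  →0  ↓0
  @3  [1,0]  acc 48  |  →0  ↓0
  @3  [1,1]  acc 81  |  →9  ↓7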